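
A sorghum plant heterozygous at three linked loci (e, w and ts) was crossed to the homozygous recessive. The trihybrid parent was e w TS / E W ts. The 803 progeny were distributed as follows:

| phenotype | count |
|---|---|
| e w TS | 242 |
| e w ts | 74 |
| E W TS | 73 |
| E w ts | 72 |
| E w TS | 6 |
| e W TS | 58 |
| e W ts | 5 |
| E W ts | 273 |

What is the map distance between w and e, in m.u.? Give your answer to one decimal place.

The two rarest classes, E w TS and e W ts, are the double crossovers. Comparing them with the parentals, only the e allele has switched, so e is the middle locus and the order is w – e – ts.
Crossovers in the w–e interval produce the single-crossover classes e W TS and E w ts (58 + 72 = 130) plus the double crossovers (11).
RF(w–e) = (130 + 11) / 803 = 141/803 = 0.1756 → 17.6 m.u.

17.6 m.u.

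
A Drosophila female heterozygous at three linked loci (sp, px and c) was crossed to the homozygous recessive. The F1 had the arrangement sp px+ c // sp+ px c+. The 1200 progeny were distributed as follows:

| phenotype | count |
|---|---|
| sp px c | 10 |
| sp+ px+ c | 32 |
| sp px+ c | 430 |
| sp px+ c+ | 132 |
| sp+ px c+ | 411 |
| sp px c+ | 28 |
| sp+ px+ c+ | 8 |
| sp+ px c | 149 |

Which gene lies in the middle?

The two rarest classes, sp px c and sp+ px+ c+, are the double crossovers. Comparing them with the parentals, only the px allele has switched, so px is the middle locus and the order is c – px – sp.

px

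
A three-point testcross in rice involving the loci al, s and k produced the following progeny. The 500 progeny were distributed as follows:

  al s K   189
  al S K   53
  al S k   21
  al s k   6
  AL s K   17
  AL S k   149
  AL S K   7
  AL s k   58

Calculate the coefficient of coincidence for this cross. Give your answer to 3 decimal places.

1.028

The two most frequent reciprocal classes, AL S k and al s K, are the parental types, so the F1 was AL S k / al s K.
The two rarest classes, AL S K and al s k, are the double crossovers. Comparing them with the parentals, only the k allele has switched, so k is the middle locus and the order is s – k – al.
s–k: (111 + 13)/500 = 0.2480; k–al: (38 + 13)/500 = 0.1020.
Expected DCO frequency = 0.2480 × 0.1020 ≈ 0.02530; observed = 13/500 ≈ 0.02600.
Coefficient of coincidence = 0.02600/0.02530 ≈ 1.028.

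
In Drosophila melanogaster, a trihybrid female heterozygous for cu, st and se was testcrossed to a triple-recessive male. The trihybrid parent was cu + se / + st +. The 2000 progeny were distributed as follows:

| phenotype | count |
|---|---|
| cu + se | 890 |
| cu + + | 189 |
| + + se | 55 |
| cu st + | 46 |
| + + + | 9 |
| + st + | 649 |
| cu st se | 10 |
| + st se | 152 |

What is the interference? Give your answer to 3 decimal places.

The two rarest classes, cu st se and + + +, are the double crossovers. Comparing them with the parentals, only the st allele has switched, so st is the middle locus and the order is se – st – cu.
se–st: (341 + 19)/2000 = 0.1800; st–cu: (101 + 19)/2000 = 0.0600.
Expected DCO frequency = 0.1800 × 0.0600 ≈ 0.01080; observed = 19/2000 ≈ 0.00950.
Coefficient of coincidence = 0.00950/0.01080 ≈ 0.880; interference = 1 − 0.880 = 0.120.

0.120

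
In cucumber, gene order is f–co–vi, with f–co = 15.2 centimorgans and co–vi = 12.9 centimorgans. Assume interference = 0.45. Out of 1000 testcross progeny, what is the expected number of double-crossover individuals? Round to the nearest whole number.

Map distances give recombination frequencies of 0.152 and 0.129 for the two intervals.
With interference 0.45 (so coincidence = 0.55), expected double-crossover frequency = 0.152 × 0.129 × 0.55 = 0.01078.
Expected number = 0.01078 × 1000 = 10.78 ≈ 11.

11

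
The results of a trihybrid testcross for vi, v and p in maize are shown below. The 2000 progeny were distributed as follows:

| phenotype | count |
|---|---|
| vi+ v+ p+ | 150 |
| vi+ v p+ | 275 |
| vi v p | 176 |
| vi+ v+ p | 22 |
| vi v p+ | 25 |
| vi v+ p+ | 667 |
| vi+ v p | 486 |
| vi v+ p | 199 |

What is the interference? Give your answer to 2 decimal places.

0.52

The two most frequent reciprocal classes, vi+ v p and vi v+ p+, are the parental types, so the F1 was vi+ v p / vi v+ p+.
The two rarest classes, vi+ v+ p and vi v p+, are the double crossovers. Comparing them with the parentals, only the v allele has switched, so v is the middle locus and the order is vi – v – p.
vi–v: (326 + 47)/2000 = 0.1865; v–p: (474 + 47)/2000 = 0.2605.
Expected DCO frequency = 0.1865 × 0.2605 ≈ 0.04858; observed = 47/2000 ≈ 0.02350.
Coefficient of coincidence = 0.02350/0.04858 ≈ 0.48; interference = 1 − 0.48 = 0.52.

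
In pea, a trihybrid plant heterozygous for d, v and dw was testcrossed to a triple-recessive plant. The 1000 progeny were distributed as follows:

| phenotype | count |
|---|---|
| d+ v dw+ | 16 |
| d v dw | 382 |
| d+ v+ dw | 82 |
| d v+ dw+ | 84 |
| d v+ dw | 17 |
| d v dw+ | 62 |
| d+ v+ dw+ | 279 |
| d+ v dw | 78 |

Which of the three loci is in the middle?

The two most frequent reciprocal classes, d+ v+ dw+ and d v dw, are the parental types, so the F1 was d+ v+ dw+ / d v dw.
The two rarest classes, d+ v dw+ and d v+ dw, are the double crossovers. Comparing them with the parentals, only the v allele has switched, so v is the middle locus and the order is d – v – dw.

v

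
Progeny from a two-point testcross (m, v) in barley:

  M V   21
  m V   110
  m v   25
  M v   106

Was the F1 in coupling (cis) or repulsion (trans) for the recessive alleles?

The two most frequent classes are M v (106) and m V (110); these are the parental (non-recombinant) types.
So the F1 carried M v on one chromosome and m V on the other — the recessive alleles are on opposite chromosomes (trans / repulsion).

trans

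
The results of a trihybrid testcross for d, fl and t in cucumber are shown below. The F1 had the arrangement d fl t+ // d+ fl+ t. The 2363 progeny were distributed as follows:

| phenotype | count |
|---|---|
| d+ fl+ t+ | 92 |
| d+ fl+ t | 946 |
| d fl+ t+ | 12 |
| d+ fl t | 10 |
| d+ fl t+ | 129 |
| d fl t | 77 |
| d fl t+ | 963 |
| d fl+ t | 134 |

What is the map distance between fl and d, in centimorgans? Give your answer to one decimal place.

12.1 centimorgans

The two rarest classes, d fl+ t+ and d+ fl t, are the double crossovers. Comparing them with the parentals, only the fl allele has switched, so fl is the middle locus and the order is d – fl – t.
Crossovers in the d–fl interval produce the single-crossover classes d+ fl t+ and d fl+ t (129 + 134 = 263) plus the double crossovers (22).
RF(d–fl) = (263 + 22) / 2363 = 285/2363 = 0.1206 → 12.1 centimorgans.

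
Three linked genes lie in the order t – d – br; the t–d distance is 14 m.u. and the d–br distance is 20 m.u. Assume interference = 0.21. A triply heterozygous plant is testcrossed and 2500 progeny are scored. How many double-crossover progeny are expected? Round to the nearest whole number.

55

Map distances give recombination frequencies of 0.140 and 0.200 for the two intervals.
With interference 0.21 (so coincidence = 0.79), expected double-crossover frequency = 0.140 × 0.200 × 0.79 = 0.02212.
Expected number = 0.02212 × 2500 = 55.30 ≈ 55.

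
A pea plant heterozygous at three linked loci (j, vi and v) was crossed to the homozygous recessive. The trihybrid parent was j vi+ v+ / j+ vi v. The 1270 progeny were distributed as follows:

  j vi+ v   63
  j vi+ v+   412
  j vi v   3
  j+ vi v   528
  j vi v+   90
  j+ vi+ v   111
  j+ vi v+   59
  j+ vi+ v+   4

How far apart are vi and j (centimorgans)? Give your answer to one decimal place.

16.4 centimorgans

The two rarest classes, j+ vi+ v+ and j vi v, are the double crossovers. Comparing them with the parentals, only the j allele has switched, so j is the middle locus and the order is v – j – vi.
Crossovers in the j–vi interval produce the single-crossover classes j vi v+ and j+ vi+ v (90 + 111 = 201) plus the double crossovers (7).
RF(j–vi) = (201 + 7) / 1270 = 208/1270 = 0.1638 → 16.4 centimorgans.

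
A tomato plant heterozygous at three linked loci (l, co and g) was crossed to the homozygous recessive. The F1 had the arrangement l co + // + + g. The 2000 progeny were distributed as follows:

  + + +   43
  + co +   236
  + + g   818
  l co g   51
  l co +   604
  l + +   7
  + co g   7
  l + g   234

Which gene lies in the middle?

The two rarest classes, l + + and + co g, are the double crossovers. Comparing them with the parentals, only the co allele has switched, so co is the middle locus and the order is g – co – l.

co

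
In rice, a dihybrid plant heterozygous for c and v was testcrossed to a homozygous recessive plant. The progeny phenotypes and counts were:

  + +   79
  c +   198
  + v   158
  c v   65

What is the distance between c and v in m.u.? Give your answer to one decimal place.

The two most frequent classes, + v (158) and c + (198), are the parental types, so the F1 was + v / c +.
The recombinant classes are + + and c v: 79 + 65 = 144.
Recombination frequency = 144/500 = 0.2880 ≈ 28.8%, i.e. 28.8 m.u.

28.8 m.u.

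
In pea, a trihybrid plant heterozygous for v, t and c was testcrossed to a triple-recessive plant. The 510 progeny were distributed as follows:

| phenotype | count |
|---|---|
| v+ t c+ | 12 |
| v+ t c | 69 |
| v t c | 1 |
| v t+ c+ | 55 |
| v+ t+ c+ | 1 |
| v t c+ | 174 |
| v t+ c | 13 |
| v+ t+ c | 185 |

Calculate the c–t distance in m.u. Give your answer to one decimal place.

The two most frequent reciprocal classes, v t c+ and v+ t+ c, are the parental types, so the F1 was v t c+ / v+ t+ c.
The two rarest classes, v t c and v+ t+ c+, are the double crossovers. Comparing them with the parentals, only the c allele has switched, so c is the middle locus and the order is t – c – v.
Crossovers in the t–c interval produce the single-crossover classes v t+ c+ and v+ t c (55 + 69 = 124) plus the double crossovers (2).
RF(t–c) = (124 + 2) / 510 = 126/510 = 0.2471 → 24.7 m.u.

24.7 m.u.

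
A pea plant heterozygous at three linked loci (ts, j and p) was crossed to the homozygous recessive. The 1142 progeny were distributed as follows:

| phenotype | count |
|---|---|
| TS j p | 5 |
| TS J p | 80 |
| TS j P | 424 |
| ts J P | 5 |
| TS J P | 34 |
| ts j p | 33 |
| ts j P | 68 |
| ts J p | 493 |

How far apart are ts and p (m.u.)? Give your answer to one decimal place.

The two most frequent reciprocal classes, TS j P and ts J p, are the parental types, so the F1 was TS j P / ts J p.
The two rarest classes, TS j p and ts J P, are the double crossovers. Comparing them with the parentals, only the p allele has switched, so p is the middle locus and the order is ts – p – j.
Crossovers in the ts–p interval produce the single-crossover classes ts j P and TS J p (68 + 80 = 148) plus the double crossovers (10).
RF(ts–p) = (148 + 10) / 1142 = 158/1142 = 0.1384 → 13.8 m.u.

13.8 m.u.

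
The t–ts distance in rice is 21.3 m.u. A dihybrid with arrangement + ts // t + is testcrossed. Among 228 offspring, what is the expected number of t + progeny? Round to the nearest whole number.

A map distance of 21.3 m.u. corresponds to a recombination frequency of 0.213.
The F1 is + ts / t +, so t + is a parental gamete class with expected frequency (1 − r)/2 = 0.787/2 = 0.3935.
Expected number = 0.3935 × 228 = 89.72 ≈ 90.

90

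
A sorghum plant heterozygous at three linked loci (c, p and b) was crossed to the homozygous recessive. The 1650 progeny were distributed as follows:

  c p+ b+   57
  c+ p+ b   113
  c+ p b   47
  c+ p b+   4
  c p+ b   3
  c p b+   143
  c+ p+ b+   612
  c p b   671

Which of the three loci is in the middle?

p

The two most frequent reciprocal classes, c p b and c+ p+ b+, are the parental types, so the F1 was c p b / c+ p+ b+.
The two rarest classes, c p+ b and c+ p b+, are the double crossovers. Comparing them with the parentals, only the p allele has switched, so p is the middle locus and the order is b – p – c.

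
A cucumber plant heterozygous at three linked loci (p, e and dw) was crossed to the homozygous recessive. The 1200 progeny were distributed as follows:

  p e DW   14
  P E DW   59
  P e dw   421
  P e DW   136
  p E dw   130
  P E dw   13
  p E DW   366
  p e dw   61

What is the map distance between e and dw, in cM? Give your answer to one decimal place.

The two most frequent reciprocal classes, P e dw and p E DW, are the parental types, so the F1 was P e dw / p E DW.
The two rarest classes, P E dw and p e DW, are the double crossovers. Comparing them with the parentals, only the e allele has switched, so e is the middle locus and the order is dw – e – p.
Crossovers in the dw–e interval produce the single-crossover classes P e DW and p E dw (136 + 130 = 266) plus the double crossovers (27).
RF(dw–e) = (266 + 27) / 1200 = 293/1200 = 0.2442 → 24.4 cM.

24.4 cM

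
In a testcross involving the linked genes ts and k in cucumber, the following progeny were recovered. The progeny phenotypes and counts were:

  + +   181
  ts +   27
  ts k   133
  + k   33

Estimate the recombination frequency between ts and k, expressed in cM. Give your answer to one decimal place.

16.0 cM

The two most frequent classes, + + (181) and ts k (133), are the parental types, so the F1 was + + / ts k.
The recombinant classes are + k and ts +: 33 + 27 = 60.
Recombination frequency = 60/374 = 0.1604 ≈ 16.0%, i.e. 16.0 cM.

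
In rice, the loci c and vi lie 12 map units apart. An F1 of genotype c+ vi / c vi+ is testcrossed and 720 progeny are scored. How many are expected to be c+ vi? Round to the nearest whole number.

317

A map distance of 12 map units corresponds to a recombination frequency of 0.120.
The F1 is c+ vi / c vi+, so c+ vi is a parental gamete class with expected frequency (1 − r)/2 = 0.880/2 = 0.4400.
Expected number = 0.4400 × 720 = 316.80 ≈ 317.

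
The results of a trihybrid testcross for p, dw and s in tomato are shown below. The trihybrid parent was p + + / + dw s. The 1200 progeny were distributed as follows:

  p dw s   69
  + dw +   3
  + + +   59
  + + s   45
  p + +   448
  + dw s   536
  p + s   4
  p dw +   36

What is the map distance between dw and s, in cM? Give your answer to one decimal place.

7.3 cM

The two rarest classes, p + s and + dw +, are the double crossovers. Comparing them with the parentals, only the s allele has switched, so s is the middle locus and the order is p – s – dw.
Crossovers in the s–dw interval produce the single-crossover classes p dw + and + + s (36 + 45 = 81) plus the double crossovers (7).
RF(s–dw) = (81 + 7) / 1200 = 88/1200 = 0.0733 → 7.3 cM.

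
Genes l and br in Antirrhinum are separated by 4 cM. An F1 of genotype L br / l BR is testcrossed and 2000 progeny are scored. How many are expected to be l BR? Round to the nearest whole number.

960

A map distance of 4 cM corresponds to a recombination frequency of 0.040.
The F1 is L br / l BR, so l BR is a parental gamete class with expected frequency (1 − r)/2 = 0.960/2 = 0.4800.
Expected number = 0.4800 × 2000 = 960.00 ≈ 960.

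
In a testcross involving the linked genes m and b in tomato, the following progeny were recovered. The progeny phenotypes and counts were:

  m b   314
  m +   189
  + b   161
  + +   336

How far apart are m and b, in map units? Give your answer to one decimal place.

The two most frequent classes, + + (336) and m b (314), are the parental types, so the F1 was + + / m b.
The recombinant classes are + b and m +: 161 + 189 = 350.
Recombination frequency = 350/1000 = 0.3500 ≈ 35.0%, i.e. 35.0 map units.

35.0 map units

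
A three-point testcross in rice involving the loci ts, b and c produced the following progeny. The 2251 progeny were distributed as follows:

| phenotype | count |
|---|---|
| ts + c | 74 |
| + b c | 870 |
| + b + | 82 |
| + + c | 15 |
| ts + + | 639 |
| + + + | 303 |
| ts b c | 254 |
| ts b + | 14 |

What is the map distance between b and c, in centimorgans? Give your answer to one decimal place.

8.2 centimorgans

The two most frequent reciprocal classes, ts + + and + b c, are the parental types, so the F1 was ts + + / + b c.
The two rarest classes, ts b + and + + c, are the double crossovers. Comparing them with the parentals, only the b allele has switched, so b is the middle locus and the order is c – b – ts.
Crossovers in the c–b interval produce the single-crossover classes ts + c and + b + (74 + 82 = 156) plus the double crossovers (29).
RF(c–b) = (156 + 29) / 2251 = 185/2251 = 0.0822 → 8.2 centimorgans.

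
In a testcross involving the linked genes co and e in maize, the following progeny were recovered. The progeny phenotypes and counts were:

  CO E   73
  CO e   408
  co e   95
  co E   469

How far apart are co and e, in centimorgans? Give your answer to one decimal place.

The two most frequent classes, CO e (408) and co E (469), are the parental types, so the F1 was CO e / co E.
The recombinant classes are CO E and co e: 73 + 95 = 168.
Recombination frequency = 168/1045 = 0.1608 ≈ 16.1%, i.e. 16.1 centimorgans.

16.1 centimorgans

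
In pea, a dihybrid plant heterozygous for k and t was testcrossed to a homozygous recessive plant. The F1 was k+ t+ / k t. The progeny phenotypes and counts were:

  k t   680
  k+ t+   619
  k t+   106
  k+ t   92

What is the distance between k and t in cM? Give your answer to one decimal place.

13.2 cM

The recombinant classes are k+ t and k t+: 92 + 106 = 198.
Recombination frequency = 198/1497 = 0.1323 ≈ 13.2%, i.e. 13.2 cM.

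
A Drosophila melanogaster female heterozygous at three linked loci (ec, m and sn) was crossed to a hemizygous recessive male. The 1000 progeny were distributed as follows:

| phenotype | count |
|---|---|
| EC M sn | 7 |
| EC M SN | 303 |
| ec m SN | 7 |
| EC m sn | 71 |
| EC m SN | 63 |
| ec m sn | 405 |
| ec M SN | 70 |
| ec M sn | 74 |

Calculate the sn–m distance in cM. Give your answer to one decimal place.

The two most frequent reciprocal classes, ec m sn and EC M SN, are the parental types, so the F1 was ec m sn / EC M SN.
The two rarest classes, ec m SN and EC M sn, are the double crossovers. Comparing them with the parentals, only the sn allele has switched, so sn is the middle locus and the order is m – sn – ec.
Crossovers in the m–sn interval produce the single-crossover classes ec M sn and EC m SN (74 + 63 = 137) plus the double crossovers (14).
RF(m–sn) = (137 + 14) / 1000 = 151/1000 = 0.1510 → 15.1 cM.

15.1 cM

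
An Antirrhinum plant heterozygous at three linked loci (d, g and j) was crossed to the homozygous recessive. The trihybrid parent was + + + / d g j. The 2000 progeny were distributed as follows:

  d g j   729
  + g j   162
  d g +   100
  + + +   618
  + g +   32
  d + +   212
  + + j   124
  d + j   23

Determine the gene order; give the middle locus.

g

The two rarest classes, + g + and d + j, are the double crossovers. Comparing them with the parentals, only the g allele has switched, so g is the middle locus and the order is j – g – d.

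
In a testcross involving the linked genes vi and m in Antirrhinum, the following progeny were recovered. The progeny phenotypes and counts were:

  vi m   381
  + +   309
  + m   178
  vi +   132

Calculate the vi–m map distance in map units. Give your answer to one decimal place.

The two most frequent classes, + + (309) and vi m (381), are the parental types, so the F1 was + + / vi m.
The recombinant classes are + m and vi +: 178 + 132 = 310.
Recombination frequency = 310/1000 = 0.3100 ≈ 31.0%, i.e. 31.0 map units.

31.0 map units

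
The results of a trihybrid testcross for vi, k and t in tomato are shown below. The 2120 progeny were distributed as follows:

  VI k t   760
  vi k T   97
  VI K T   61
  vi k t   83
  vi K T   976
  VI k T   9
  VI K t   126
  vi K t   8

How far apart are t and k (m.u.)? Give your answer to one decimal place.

The two most frequent reciprocal classes, VI k t and vi K T, are the parental types, so the F1 was VI k t / vi K T.
The two rarest classes, VI k T and vi K t, are the double crossovers. Comparing them with the parentals, only the t allele has switched, so t is the middle locus and the order is vi – t – k.
Crossovers in the t–k interval produce the single-crossover classes VI K t and vi k T (126 + 97 = 223) plus the double crossovers (17).
RF(t–k) = (223 + 17) / 2120 = 240/2120 = 0.1132 → 11.3 m.u.

11.3 m.u.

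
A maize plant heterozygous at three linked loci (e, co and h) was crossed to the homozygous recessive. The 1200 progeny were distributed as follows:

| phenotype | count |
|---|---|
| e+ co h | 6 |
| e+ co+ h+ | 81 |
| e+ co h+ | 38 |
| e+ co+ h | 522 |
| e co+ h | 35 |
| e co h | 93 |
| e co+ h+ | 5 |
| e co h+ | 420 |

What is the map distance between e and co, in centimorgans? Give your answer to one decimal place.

The two most frequent reciprocal classes, e+ co+ h and e co h+, are the parental types, so the F1 was e+ co+ h / e co h+.
The two rarest classes, e+ co h and e co+ h+, are the double crossovers. Comparing them with the parentals, only the co allele has switched, so co is the middle locus and the order is e – co – h.
Crossovers in the e–co interval produce the single-crossover classes e co+ h and e+ co h+ (35 + 38 = 73) plus the double crossovers (11).
RF(e–co) = (73 + 11) / 1200 = 84/1200 = 0.0700 → 7.0 centimorgans.

7.0 centimorgans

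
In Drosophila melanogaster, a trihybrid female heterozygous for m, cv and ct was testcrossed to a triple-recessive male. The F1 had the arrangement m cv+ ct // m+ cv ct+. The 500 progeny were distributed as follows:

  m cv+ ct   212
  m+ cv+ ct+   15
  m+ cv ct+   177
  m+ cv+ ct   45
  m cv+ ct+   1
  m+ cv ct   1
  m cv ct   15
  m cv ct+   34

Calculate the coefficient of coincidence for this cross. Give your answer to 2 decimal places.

The two rarest classes, m cv+ ct+ and m+ cv ct, are the double crossovers. Comparing them with the parentals, only the ct allele has switched, so ct is the middle locus and the order is cv – ct – m.
cv–ct: (30 + 2)/500 = 0.0640; ct–m: (79 + 2)/500 = 0.1620.
Expected DCO frequency = 0.0640 × 0.1620 ≈ 0.01037; observed = 2/500 ≈ 0.00400.
Coefficient of coincidence = 0.00400/0.01037 ≈ 0.39.

0.39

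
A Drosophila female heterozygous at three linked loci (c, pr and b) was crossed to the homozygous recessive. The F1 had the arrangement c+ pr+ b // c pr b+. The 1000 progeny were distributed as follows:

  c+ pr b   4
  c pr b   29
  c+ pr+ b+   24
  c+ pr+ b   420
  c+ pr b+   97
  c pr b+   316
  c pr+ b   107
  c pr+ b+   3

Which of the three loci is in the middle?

pr

The two rarest classes, c+ pr b and c pr+ b+, are the double crossovers. Comparing them with the parentals, only the pr allele has switched, so pr is the middle locus and the order is b – pr – c.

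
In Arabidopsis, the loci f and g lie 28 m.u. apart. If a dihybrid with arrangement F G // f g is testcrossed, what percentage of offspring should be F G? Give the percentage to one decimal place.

36.0%

A map distance of 28 m.u. corresponds to a recombination frequency of 0.280.
The F1 is F G / f g, so F G is a parental gamete class with expected frequency (1 − r)/2 = 0.720/2 = 0.3600.
That is 0.3600 = 36.0% of the progeny.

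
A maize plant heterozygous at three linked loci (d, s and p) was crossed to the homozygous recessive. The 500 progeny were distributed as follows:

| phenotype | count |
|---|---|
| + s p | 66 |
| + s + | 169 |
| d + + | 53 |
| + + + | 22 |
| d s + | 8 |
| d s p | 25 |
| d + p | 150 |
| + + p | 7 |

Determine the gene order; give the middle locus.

The two most frequent reciprocal classes, + s + and d + p, are the parental types, so the F1 was + s + / d + p.
The two rarest classes, d s + and + + p, are the double crossovers. Comparing them with the parentals, only the d allele has switched, so d is the middle locus and the order is s – d – p.

d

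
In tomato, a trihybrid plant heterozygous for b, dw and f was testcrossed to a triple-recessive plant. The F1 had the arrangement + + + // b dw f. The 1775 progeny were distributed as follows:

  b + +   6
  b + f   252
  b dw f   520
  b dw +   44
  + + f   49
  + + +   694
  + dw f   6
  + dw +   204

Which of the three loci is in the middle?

The two rarest classes, b + + and + dw f, are the double crossovers. Comparing them with the parentals, only the b allele has switched, so b is the middle locus and the order is dw – b – f.

b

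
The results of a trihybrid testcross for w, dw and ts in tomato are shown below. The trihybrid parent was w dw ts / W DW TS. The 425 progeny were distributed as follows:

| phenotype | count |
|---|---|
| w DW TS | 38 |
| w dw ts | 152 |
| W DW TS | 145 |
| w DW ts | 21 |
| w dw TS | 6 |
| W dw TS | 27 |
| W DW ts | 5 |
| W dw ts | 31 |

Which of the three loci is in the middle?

ts

The two rarest classes, w dw TS and W DW ts, are the double crossovers. Comparing them with the parentals, only the ts allele has switched, so ts is the middle locus and the order is w – ts – dw.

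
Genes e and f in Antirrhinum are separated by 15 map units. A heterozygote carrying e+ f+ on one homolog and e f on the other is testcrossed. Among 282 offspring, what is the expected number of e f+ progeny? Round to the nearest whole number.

21

A map distance of 15 map units corresponds to a recombination frequency of 0.150.
The F1 is e+ f+ / e f, so e f+ is a recombinant gamete class with expected frequency r/2 = 0.150/2 = 0.0750.
Expected number = 0.0750 × 282 = 21.15 ≈ 21.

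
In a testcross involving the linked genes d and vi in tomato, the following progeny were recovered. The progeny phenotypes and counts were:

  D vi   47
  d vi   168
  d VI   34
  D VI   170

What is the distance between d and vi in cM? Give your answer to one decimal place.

The two most frequent classes, D VI (170) and d vi (168), are the parental types, so the F1 was D VI / d vi.
The recombinant classes are D vi and d VI: 47 + 34 = 81.
Recombination frequency = 81/419 = 0.1933 ≈ 19.3%, i.e. 19.3 cM.

19.3 cM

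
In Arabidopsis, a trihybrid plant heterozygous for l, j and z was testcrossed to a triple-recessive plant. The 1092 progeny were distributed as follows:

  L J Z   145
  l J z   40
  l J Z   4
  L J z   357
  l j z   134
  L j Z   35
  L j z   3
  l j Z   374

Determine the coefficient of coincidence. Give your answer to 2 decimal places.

The two most frequent reciprocal classes, L J z and l j Z, are the parental types, so the F1 was L J z / l j Z.
The two rarest classes, L j z and l J Z, are the double crossovers. Comparing them with the parentals, only the j allele has switched, so j is the middle locus and the order is z – j – l.
z–j: (279 + 7)/1092 = 0.2619; j–l: (75 + 7)/1092 = 0.0751.
Expected DCO frequency = 0.2619 × 0.0751 ≈ 0.01967; observed = 7/1092 ≈ 0.00641.
Coefficient of coincidence = 0.00641/0.01967 ≈ 0.33.

0.33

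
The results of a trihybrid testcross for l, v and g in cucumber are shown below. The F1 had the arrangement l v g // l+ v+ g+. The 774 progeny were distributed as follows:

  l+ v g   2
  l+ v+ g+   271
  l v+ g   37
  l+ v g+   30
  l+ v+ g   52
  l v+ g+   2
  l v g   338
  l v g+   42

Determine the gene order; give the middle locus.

The two rarest classes, l+ v g and l v+ g+, are the double crossovers. Comparing them with the parentals, only the l allele has switched, so l is the middle locus and the order is g – l – v.

l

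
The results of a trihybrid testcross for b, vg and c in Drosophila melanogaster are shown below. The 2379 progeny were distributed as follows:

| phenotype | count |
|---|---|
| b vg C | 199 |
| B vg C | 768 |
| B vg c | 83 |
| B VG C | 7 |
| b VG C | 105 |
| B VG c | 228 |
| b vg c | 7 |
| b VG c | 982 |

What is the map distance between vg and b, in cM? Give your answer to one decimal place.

18.5 cM

The two most frequent reciprocal classes, B vg C and b VG c, are the parental types, so the F1 was B vg C / b VG c.
The two rarest classes, B VG C and b vg c, are the double crossovers. Comparing them with the parentals, only the vg allele has switched, so vg is the middle locus and the order is b – vg – c.
Crossovers in the b–vg interval produce the single-crossover classes b vg C and B VG c (199 + 228 = 427) plus the double crossovers (14).
RF(b–vg) = (427 + 14) / 2379 = 441/2379 = 0.1854 → 18.5 cM.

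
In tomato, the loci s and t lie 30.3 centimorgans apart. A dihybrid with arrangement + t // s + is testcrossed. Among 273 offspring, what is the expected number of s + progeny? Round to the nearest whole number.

A map distance of 30.3 centimorgans corresponds to a recombination frequency of 0.303.
The F1 is + t / s +, so s + is a parental gamete class with expected frequency (1 − r)/2 = 0.697/2 = 0.3485.
Expected number = 0.3485 × 273 = 95.14 ≈ 95.

95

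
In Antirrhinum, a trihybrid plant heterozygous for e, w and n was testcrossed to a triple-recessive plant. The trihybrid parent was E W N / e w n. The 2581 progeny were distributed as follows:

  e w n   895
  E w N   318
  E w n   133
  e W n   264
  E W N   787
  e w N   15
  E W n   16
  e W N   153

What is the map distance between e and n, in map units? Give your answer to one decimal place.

12.3 map units

The two rarest classes, E W n and e w N, are the double crossovers. Comparing them with the parentals, only the n allele has switched, so n is the middle locus and the order is e – n – w.
Crossovers in the e–n interval produce the single-crossover classes e W N and E w n (153 + 133 = 286) plus the double crossovers (31).
RF(e–n) = (286 + 31) / 2581 = 317/2581 = 0.1228 → 12.3 map units.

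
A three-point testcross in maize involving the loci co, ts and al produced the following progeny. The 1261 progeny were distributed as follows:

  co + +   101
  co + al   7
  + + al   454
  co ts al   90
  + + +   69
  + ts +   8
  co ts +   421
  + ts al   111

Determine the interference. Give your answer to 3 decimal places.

0.521

The two most frequent reciprocal classes, co ts + and + + al, are the parental types, so the F1 was co ts + / + + al.
The two rarest classes, + ts + and co + al, are the double crossovers. Comparing them with the parentals, only the co allele has switched, so co is the middle locus and the order is al – co – ts.
al–co: (159 + 15)/1261 = 0.1380; co–ts: (212 + 15)/1261 = 0.1800.
Expected DCO frequency = 0.1380 × 0.1800 ≈ 0.02484; observed = 15/1261 ≈ 0.01190.
Coefficient of coincidence = 0.01190/0.02484 ≈ 0.479; interference = 1 − 0.479 = 0.521.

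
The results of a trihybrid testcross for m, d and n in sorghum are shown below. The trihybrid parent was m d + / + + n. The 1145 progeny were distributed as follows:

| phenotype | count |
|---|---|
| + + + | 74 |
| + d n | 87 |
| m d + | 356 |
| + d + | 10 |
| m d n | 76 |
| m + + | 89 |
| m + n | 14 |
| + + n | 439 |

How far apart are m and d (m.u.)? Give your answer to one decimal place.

The two rarest classes, + d + and m + n, are the double crossovers. Comparing them with the parentals, only the m allele has switched, so m is the middle locus and the order is n – m – d.
Crossovers in the m–d interval produce the single-crossover classes m + + and + d n (89 + 87 = 176) plus the double crossovers (24).
RF(m–d) = (176 + 24) / 1145 = 200/1145 = 0.1747 → 17.5 m.u.

17.5 m.u.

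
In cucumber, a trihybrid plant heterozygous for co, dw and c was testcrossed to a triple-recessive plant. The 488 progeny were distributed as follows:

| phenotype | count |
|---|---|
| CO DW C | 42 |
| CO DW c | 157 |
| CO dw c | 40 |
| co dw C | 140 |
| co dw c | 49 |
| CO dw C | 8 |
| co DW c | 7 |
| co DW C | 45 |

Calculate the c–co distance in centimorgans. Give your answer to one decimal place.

21.7 centimorgans

The two most frequent reciprocal classes, co dw C and CO DW c, are the parental types, so the F1 was co dw C / CO DW c.
The two rarest classes, CO dw C and co DW c, are the double crossovers. Comparing them with the parentals, only the co allele has switched, so co is the middle locus and the order is c – co – dw.
Crossovers in the c–co interval produce the single-crossover classes co dw c and CO DW C (49 + 42 = 91) plus the double crossovers (15).
RF(c–co) = (91 + 15) / 488 = 106/488 = 0.2172 → 21.7 centimorgans.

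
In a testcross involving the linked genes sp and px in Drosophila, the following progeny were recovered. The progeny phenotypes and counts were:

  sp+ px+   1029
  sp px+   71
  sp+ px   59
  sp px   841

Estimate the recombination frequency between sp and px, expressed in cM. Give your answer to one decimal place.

The two most frequent classes, sp+ px+ (1029) and sp px (841), are the parental types, so the F1 was sp+ px+ / sp px.
The recombinant classes are sp+ px and sp px+: 59 + 71 = 130.
Recombination frequency = 130/2000 = 0.0650 ≈ 6.5%, i.e. 6.5 cM.

6.5 cM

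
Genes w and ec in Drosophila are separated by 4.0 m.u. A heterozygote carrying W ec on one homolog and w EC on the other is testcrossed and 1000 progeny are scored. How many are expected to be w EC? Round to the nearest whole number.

A map distance of 4.0 m.u. corresponds to a recombination frequency of 0.040.
The F1 is W ec / w EC, so w EC is a parental gamete class with expected frequency (1 − r)/2 = 0.960/2 = 0.4800.
Expected number = 0.4800 × 1000 = 480.00 ≈ 480.

480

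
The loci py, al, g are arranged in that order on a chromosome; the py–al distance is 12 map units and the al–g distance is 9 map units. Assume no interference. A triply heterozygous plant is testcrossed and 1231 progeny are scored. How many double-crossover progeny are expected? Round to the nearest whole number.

Map distances give recombination frequencies of 0.120 and 0.090 for the two intervals.
With no interference, expected double-crossover frequency = 0.120 × 0.090 = 0.01080.
Expected number = 0.01080 × 1231 = 13.29 ≈ 13.

13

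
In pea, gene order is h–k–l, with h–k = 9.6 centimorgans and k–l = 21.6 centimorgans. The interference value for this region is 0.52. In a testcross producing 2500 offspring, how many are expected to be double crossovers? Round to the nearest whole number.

25

Map distances give recombination frequencies of 0.096 and 0.216 for the two intervals.
With interference 0.52 (so coincidence = 0.48), expected double-crossover frequency = 0.096 × 0.216 × 0.48 = 0.00995.
Expected number = 0.00995 × 2500 = 24.88 ≈ 25.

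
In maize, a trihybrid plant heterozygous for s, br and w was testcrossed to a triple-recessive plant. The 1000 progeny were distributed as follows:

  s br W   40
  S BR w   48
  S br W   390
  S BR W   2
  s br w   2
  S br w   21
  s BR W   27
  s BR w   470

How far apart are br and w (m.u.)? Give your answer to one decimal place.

5.2 m.u.

The two most frequent reciprocal classes, s BR w and S br W, are the parental types, so the F1 was s BR w / S br W.
The two rarest classes, s br w and S BR W, are the double crossovers. Comparing them with the parentals, only the br allele has switched, so br is the middle locus and the order is s – br – w.
Crossovers in the br–w interval produce the single-crossover classes s BR W and S br w (27 + 21 = 48) plus the double crossovers (4).
RF(br–w) = (48 + 4) / 1000 = 52/1000 = 0.0520 → 5.2 m.u.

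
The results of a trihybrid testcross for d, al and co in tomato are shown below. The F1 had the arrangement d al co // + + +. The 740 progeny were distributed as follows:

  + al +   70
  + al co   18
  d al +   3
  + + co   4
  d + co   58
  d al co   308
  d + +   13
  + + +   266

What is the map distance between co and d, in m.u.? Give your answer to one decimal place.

5.1 m.u.

The two rarest classes, d al + and + + co, are the double crossovers. Comparing them with the parentals, only the co allele has switched, so co is the middle locus and the order is d – co – al.
Crossovers in the d–co interval produce the single-crossover classes + al co and d + + (18 + 13 = 31) plus the double crossovers (7).
RF(d–co) = (31 + 7) / 740 = 38/740 = 0.0514 → 5.1 m.u.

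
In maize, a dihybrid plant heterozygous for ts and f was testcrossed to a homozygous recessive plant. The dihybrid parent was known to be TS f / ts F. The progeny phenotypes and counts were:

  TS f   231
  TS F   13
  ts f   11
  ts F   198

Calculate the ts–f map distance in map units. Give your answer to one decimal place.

5.3 map units

The recombinant classes are TS F and ts f: 13 + 11 = 24.
Recombination frequency = 24/453 = 0.0530 ≈ 5.3%, i.e. 5.3 map units.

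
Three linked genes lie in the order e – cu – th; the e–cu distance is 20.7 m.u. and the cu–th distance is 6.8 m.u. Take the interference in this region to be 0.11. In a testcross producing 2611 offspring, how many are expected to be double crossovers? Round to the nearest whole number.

Map distances give recombination frequencies of 0.207 and 0.068 for the two intervals.
With interference 0.11 (so coincidence = 0.89), expected double-crossover frequency = 0.207 × 0.068 × 0.89 = 0.01253.
Expected number = 0.01253 × 2611 = 32.71 ≈ 33.

33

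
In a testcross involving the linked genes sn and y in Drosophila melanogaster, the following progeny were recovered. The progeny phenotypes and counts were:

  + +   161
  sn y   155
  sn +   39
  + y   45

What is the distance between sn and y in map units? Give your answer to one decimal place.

The two most frequent classes, + + (161) and sn y (155), are the parental types, so the F1 was + + / sn y.
The recombinant classes are + y and sn +: 45 + 39 = 84.
Recombination frequency = 84/400 = 0.2100 ≈ 21.0%, i.e. 21.0 map units.

21.0 map units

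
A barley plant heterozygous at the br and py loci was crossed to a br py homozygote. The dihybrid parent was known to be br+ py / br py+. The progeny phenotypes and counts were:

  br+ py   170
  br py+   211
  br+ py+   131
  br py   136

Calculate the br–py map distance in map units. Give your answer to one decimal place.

41.2 map units

The recombinant classes are br+ py+ and br py: 131 + 136 = 267.
Recombination frequency = 267/648 = 0.4120 ≈ 41.2%, i.e. 41.2 map units.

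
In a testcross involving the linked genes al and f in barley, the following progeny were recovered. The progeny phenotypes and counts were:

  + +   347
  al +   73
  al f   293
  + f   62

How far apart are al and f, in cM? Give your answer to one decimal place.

17.4 cM

The two most frequent classes, + + (347) and al f (293), are the parental types, so the F1 was + + / al f.
The recombinant classes are + f and al +: 62 + 73 = 135.
Recombination frequency = 135/775 = 0.1742 ≈ 17.4%, i.e. 17.4 cM.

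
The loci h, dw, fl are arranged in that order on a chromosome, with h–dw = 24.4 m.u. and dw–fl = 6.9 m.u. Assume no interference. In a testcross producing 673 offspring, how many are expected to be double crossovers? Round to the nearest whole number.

Map distances give recombination frequencies of 0.244 and 0.069 for the two intervals.
With no interference, expected double-crossover frequency = 0.244 × 0.069 = 0.01684.
Expected number = 0.01684 × 673 = 11.33 ≈ 11.

11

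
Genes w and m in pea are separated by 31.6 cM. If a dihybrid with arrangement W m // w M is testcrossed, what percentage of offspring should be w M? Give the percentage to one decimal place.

A map distance of 31.6 cM corresponds to a recombination frequency of 0.316.
The F1 is W m / w M, so w M is a parental gamete class with expected frequency (1 − r)/2 = 0.684/2 = 0.3420.
That is 0.3420 = 34.2% of the progeny.

34.2%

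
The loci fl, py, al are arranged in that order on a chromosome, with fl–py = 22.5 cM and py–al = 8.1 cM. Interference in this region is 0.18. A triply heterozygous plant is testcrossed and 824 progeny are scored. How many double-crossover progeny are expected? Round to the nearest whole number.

Map distances give recombination frequencies of 0.225 and 0.081 for the two intervals.
With interference 0.18 (so coincidence = 0.82), expected double-crossover frequency = 0.225 × 0.081 × 0.82 = 0.01494.
Expected number = 0.01494 × 824 = 12.31 ≈ 12.

12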